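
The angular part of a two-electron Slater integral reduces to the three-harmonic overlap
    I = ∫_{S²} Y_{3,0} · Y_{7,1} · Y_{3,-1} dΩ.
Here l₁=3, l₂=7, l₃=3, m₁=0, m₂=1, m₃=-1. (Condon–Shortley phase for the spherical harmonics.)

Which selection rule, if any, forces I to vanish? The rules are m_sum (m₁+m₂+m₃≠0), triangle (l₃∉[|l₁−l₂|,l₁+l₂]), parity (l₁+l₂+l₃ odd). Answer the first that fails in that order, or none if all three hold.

triangle

m₁+m₂+m₃ = 0 + 1 − 1 = 0  ✓
triangle: |3−7|=4 ≤ l₃=3 ≤ 3+7=10  ✗
parity: l₁+l₂+l₃ = 13 is odd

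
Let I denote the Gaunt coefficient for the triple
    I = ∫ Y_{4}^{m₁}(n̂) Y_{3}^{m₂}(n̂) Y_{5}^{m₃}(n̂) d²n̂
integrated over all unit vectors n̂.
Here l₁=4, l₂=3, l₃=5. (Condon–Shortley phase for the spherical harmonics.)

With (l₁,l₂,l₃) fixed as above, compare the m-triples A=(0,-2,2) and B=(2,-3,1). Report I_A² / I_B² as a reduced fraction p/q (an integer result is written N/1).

28/135

Same 4,3,5: normalisation and zero-m 3j drop out of the ratio.
A: Δ: 2! 6! 4! / 13! → 1/180180; sum: t=0:+1/576 t=1:−1/864 = 1/1728; 3j²(4 3 5; 0 -2 2) = Δ·Π!·Σ² = 5/1287  (sign -1)
B: Δ: 2! 6! 4! / 13! → 1/180180; sum: t=0:+1/2304 = 1/2304; 3j²(4 3 5; 2 -3 1) = Δ·Π!·Σ² = 75/4004  (sign +1)
I_A²/I_B² = (5/1287)/(75/4004) = 28/135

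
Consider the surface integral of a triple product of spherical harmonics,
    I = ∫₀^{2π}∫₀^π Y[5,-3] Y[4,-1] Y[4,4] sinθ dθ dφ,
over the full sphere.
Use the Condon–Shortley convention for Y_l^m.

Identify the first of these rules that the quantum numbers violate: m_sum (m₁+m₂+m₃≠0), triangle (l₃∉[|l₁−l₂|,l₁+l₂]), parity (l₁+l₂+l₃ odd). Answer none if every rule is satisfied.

m₁+m₂+m₃ = -3 − 1 + 4 = 0  ✓
triangle: |5−4|=1 ≤ l₃=4 ≤ 5+4=9  ✓
parity: l₁+l₂+l₃ = 13 is odd  ✗

parity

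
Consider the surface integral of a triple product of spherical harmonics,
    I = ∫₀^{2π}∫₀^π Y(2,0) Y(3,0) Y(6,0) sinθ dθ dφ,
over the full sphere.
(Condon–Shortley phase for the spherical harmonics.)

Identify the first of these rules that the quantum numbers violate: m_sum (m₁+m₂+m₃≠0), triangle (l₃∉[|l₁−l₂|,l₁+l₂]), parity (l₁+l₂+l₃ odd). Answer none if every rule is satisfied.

Σmᵢ = 0  ✓
l₃∈[|l₁−l₂|,l₁+l₂]=[1,5], have l₃=6  ✗
Σlᵢ = 11 ⇒ odd

triangle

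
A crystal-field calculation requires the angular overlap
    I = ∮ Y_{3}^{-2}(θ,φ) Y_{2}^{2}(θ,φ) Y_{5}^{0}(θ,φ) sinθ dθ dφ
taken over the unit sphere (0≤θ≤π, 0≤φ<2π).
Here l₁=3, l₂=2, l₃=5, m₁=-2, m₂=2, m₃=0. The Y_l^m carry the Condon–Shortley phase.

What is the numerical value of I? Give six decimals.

Checks pass: Σm=0; 10 even; l₃=5∈[1,5].
(2·3+1)(2·2+1)(2·5+1) = 385
Δ: 0! 6! 4! / 11! → 1/2310
sum: t=0:+1/144 = 1/144
3j²(3 2 5; 0 0 0) = Δ·Π!·Σ² = 10/231  (sign -1)
sum: t=0:+1/2880 = 1/2880
3j²(3 2 5; -2 2 0) = Δ·Π!·Σ² = 1/462  (sign -1)
combine: 4πI² = 385·10/231·1/462 = 25/693
take √, sign +1: I = 0.05357948

0.053579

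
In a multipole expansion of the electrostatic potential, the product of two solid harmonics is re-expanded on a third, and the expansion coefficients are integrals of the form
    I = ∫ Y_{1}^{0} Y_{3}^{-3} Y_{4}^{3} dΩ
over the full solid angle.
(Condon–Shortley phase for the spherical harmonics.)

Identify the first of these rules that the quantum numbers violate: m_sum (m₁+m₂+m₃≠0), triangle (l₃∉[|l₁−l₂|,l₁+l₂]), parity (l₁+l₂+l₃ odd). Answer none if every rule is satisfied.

Σmᵢ = 0  ✓
l₃∈[|l₁−l₂|,l₁+l₂]=[2,4], have l₃=4  ✓
Σlᵢ = 8 ⇒ even  ✓

none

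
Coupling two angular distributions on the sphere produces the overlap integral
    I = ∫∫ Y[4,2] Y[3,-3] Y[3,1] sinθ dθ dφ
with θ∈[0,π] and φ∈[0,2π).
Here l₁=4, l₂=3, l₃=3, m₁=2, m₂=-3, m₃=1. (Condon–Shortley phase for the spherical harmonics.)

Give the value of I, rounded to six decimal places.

m-sum 0 ✓  L=10 even ✓  1≤3≤7 ✓
Π(2lᵢ+1) = 9×7×7 = 441
triangle coeff Δ(4,3,3) = 1/34650
Σ_t [1,3]: t=1:−1/72 t=2:+1/16 t=3:−1/72 = 5/144
(3j)²=2/77 [(4 3 3; 0 0 0)], sign=-1
Σ_t [0,0]: t=0:+1/192 = 1/192
(3j)²=3/77 [(4 3 3; 2 -3 1)], sign=+1
⇒ 4πI² = 54/121
I = (-1)√(54/121/(4π)) = -0.18845135

-0.188451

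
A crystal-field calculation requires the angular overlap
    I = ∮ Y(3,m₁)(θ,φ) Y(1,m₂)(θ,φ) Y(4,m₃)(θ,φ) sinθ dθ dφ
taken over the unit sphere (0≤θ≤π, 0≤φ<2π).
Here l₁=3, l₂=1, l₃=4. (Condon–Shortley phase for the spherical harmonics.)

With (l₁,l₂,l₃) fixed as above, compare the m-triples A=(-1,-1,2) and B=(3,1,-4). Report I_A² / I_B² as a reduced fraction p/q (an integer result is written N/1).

15/28

l's match ⇒ only the (l;m) 3-j factors differ between A and B.
A: triangle coeff Δ(3,1,4) = 1/252; Σ_t [0,0]: t=0:+1/96 = 1/96; (3j)²=5/84 [(3 1 4; -1 -1 2)], sign=+1
B: triangle coeff Δ(3,1,4) = 1/252; Σ_t [0,0]: t=0:+1/1440 = 1/1440; (3j)²=1/9 [(3 1 4; 3 1 -4)], sign=+1
I_A²/I_B² = (5/84)/(1/9) = 15/28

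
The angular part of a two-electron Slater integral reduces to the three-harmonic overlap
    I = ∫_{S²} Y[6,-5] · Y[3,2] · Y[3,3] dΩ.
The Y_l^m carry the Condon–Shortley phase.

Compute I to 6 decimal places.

Rules hold: Σm=0, L=12 even, 3≤3≤9.
N = 13·7·7 = 637
Δ = 6!·6!·0!/13! = 1/12012
Racah Σ t=3..3: t=3:−1/1296 = -1/1296
⇒ 3j(6 3 3; 0 0 0)² = 100/3003, sgn +1
Racah Σ t=5..5: t=5:−1/86400 = -1/86400
⇒ 3j(6 3 3; -5 2 3)² = 1/26, sgn -1
4πI² = N·(3j₀)²·(3jₘ)² = 350/429
I = -1·√(0.815851/4π) = -0.25480060

-0.254801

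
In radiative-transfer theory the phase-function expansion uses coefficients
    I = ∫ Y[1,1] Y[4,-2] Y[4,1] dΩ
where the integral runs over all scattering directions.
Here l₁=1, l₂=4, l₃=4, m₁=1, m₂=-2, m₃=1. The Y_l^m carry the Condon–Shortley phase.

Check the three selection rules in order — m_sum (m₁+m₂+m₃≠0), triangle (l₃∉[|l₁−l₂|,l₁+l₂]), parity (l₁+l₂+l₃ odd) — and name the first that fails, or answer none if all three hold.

m₁+m₂+m₃ = 1 − 2 + 1 = 0  ✓
triangle: |1−4|=3 ≤ l₃=4 ≤ 1+4=5  ✓
parity: l₁+l₂+l₃ = 9 is odd  ✗

parity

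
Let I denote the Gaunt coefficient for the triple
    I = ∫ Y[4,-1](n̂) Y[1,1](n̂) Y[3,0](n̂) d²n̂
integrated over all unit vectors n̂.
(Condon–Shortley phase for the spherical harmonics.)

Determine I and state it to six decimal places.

-0.194664

m-sum 0 ✓  L=8 even ✓  3≤3≤5 ✓
Π(2lᵢ+1) = 9×3×7 = 189
triangle coeff Δ(4,1,3) = 1/252
Σ_t [1,1]: t=1:−1/36 = -1/36
(3j)²=4/63 [(4 1 3; 0 0 0)], sign=+1
Σ_t [2,2]: t=2:+1/72 = 1/72
(3j)²=5/126 [(4 1 3; -1 1 0)], sign=-1
⇒ 4πI² = 10/21
I = (-1)√(10/21/(4π)) = -0.19466390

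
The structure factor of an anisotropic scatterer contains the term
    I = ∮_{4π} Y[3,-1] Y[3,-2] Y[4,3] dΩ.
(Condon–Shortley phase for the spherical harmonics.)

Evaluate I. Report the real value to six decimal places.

-0.095955

Rules hold: Σm=0, L=10 even, 0≤4≤6.
N = 7·7·9 = 441
Δ = 2!·4!·4!/11! = 1/34650
Racah Σ t=0..2: t=0:+1/72 t=1:−1/16 t=2:+1/72 = -5/144
⇒ 3j(3 3 4; 0 0 0)² = 2/77, sgn -1
Racah Σ t=0..1: t=0:+1/288 t=1:−1/144 = -1/288
⇒ 3j(3 3 4; -1 -2 3)² = 1/99, sgn +1
4πI² = N·(3j₀)²·(3jₘ)² = 14/121
I = -1·√(0.115702/4π) = -0.09595473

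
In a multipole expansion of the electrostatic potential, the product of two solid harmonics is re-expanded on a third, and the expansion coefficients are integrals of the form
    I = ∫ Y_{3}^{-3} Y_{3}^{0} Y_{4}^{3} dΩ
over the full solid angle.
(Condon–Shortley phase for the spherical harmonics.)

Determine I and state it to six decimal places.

Checks pass: Σm=0; 10 even; l₃=4∈[0,6].
(2·3+1)(2·3+1)(2·4+1) = 441
Δ: 2! 4! 4! / 11! → 1/34650
sum: t=0:+1/72 t=1:−1/16 t=2:+1/72 = -5/144
3j²(3 3 4; 0 0 0) = Δ·Π!·Σ² = 2/77  (sign -1)
sum: t=2:+1/288 = 1/288
3j²(3 3 4; -3 0 3) = Δ·Π!·Σ² = 1/22  (sign -1)
combine: 4πI² = 441·2/77·1/22 = 63/121
take √, sign +1: I = 0.20355073

0.203551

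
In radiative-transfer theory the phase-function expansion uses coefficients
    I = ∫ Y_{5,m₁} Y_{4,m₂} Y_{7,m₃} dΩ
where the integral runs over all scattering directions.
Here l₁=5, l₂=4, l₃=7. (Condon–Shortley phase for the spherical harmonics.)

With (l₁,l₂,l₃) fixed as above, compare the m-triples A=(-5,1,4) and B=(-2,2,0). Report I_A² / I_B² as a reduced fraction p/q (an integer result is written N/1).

12375/14336

l's match ⇒ only the (l;m) 3-j factors differ between A and B.
A: triangle coeff Δ(5,4,7) = 1/6126120; Σ_t [2,2]: t=2:+1/2903040 = 1/2903040; (3j)²=75/6188 [(5 4 7; -5 1 4)], sign=-1
B: triangle coeff Δ(5,4,7) = 1/6126120; Σ_t [0,2]: t=0:+1/7257600 t=1:−1/172800 t=2:+1/69120 = 1/113400; (3j)²=512/36465 [(5 4 7; -2 2 0)], sign=-1
I_A²/I_B² = (75/6188)/(512/36465) = 12375/14336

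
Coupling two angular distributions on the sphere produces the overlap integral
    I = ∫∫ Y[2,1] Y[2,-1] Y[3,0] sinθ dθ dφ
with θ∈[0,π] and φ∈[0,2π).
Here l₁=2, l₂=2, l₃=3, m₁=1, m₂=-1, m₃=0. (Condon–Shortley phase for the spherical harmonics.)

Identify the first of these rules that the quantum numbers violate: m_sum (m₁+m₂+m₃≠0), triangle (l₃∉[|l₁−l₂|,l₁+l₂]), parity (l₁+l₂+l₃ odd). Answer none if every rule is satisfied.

m₁+m₂+m₃ = 1 − 1 + 0 = 0  ✓
triangle: |2−2|=0 ≤ l₃=3 ≤ 2+2=4  ✓
parity: l₁+l₂+l₃ = 7 is odd  ✗

parity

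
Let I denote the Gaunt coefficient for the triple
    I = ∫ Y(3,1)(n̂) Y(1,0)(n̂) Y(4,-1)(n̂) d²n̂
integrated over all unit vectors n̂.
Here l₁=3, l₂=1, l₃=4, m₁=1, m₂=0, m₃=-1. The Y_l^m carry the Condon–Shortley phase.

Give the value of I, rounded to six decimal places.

-0.238414

Rules hold: Σm=0, L=8 even, 2≤4≤4.
N = 7·3·9 = 189
Δ = 0!·6!·2!/9! = 1/252
Racah Σ t=0..0: t=0:+1/36 = 1/36
⇒ 3j(3 1 4; 0 0 0)² = 4/63, sgn +1
Racah Σ t=0..0: t=0:+1/48 = 1/48
⇒ 3j(3 1 4; 1 0 -1)² = 5/84, sgn -1
4πI² = N·(3j₀)²·(3jₘ)² = 5/7
I = -1·√(0.714286/4π) = -0.23841361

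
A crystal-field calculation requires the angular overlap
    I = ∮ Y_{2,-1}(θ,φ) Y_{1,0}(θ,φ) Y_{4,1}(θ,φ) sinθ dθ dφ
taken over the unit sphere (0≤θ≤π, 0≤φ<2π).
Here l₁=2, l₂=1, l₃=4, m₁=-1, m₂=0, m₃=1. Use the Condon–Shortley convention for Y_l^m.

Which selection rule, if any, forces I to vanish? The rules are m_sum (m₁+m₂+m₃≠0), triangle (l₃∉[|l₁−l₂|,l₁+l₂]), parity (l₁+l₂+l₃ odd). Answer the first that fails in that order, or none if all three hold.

triangle

Σmᵢ = 0  ✓
l₃∈[|l₁−l₂|,l₁+l₂]=[1,3], have l₃=4  ✗
Σlᵢ = 7 ⇒ odd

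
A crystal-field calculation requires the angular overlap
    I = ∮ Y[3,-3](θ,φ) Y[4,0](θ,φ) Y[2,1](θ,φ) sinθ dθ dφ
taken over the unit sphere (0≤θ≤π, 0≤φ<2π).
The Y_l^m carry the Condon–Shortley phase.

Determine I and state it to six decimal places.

-3 + 0 + 1 = -2 ≠ 0: azimuthal integral kills it; I = 0

0.000000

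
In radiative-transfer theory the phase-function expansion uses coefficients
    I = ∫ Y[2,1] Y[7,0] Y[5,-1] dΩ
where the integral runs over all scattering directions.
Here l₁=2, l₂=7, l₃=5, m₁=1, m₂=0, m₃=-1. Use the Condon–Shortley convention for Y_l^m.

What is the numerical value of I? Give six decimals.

0.177378

Checks pass: Σm=0; 14 even; l₃=5∈[5,9].
(2·2+1)(2·7+1)(2·5+1) = 825
Δ: 4! 0! 10! / 15! → 1/15015
sum: t=2:+1/57600 = 1/57600
3j²(2 7 5; 0 0 0) = Δ·Π!·Σ² = 21/715  (sign -1)
sum: t=1:−1/103680 = -1/103680
3j²(2 7 5; 1 0 -1) = Δ·Π!·Σ² = 7/429  (sign -1)
combine: 4πI² = 825·21/715·7/429 = 735/1859
take √, sign +1: I = 0.17737771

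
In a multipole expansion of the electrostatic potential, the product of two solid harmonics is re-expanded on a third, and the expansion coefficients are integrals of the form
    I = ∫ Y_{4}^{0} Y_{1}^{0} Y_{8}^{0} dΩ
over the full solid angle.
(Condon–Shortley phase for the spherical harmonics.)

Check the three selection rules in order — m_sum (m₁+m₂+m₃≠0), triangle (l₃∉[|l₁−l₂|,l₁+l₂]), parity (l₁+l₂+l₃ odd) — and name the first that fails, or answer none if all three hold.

azimuthal sum: 0 + 0 + 0 = 0  ✓
3 ≤ 8 ≤ 5 (triangle on l)  ✗
L = 4 + 1 + 8 = 13 (odd)

triangle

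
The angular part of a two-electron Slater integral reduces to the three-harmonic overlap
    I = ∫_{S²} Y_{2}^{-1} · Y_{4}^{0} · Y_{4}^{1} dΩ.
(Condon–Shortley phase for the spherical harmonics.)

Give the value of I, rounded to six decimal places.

-0.044869

Rules hold: Σm=0, L=10 even, 2≤4≤6.
N = 5·9·9 = 405
Δ = 2!·2!·6!/11! = 1/13860
Racah Σ t=0..2: t=0:+1/192 t=1:−1/36 t=2:+1/192 = -5/288
⇒ 3j(2 4 4; 0 0 0)² = 20/693, sgn -1
Racah Σ t=1..2: t=1:−1/72 t=2:+1/96 = -1/288
⇒ 3j(2 4 4; -1 0 1)² = 1/462, sgn +1
4πI² = N·(3j₀)²·(3jₘ)² = 150/5929
I = -1·√(0.0252994/4π) = -0.04486937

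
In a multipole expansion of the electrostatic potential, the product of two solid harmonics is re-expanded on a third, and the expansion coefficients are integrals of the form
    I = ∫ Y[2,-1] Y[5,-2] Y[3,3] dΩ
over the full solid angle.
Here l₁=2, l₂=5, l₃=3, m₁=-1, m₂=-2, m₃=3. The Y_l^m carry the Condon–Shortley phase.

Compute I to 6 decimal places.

Rules hold: Σm=0, L=10 even, 3≤3≤7.
N = 5·11·7 = 385
Δ = 4!·0!·6!/11! = 1/2310
Racah Σ t=2..2: t=2:+1/144 = 1/144
⇒ 3j(2 5 3; 0 0 0)² = 10/231, sgn -1
Racah Σ t=3..3: t=3:−1/4320 = -1/4320
⇒ 3j(2 5 3; -1 -2 3)² = 1/330, sgn -1
4πI² = N·(3j₀)²·(3jₘ)² = 5/99
I = +1·√(0.0505051/4π) = 0.06339609

0.063396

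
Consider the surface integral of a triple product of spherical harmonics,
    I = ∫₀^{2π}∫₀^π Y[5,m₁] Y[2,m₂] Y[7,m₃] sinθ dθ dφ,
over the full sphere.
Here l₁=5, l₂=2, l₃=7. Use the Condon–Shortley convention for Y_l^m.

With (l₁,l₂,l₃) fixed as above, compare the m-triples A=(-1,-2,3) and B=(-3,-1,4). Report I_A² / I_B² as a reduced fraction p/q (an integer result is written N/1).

l's match ⇒ only the (l;m) 3-j factors differ between A and B.
A: triangle coeff Δ(5,2,7) = 1/15015; Σ_t [0,0]: t=0:+1/414720 = 1/414720; (3j)²=2/143 [(5 2 7; -1 -2 3)], sign=+1
B: triangle coeff Δ(5,2,7) = 1/15015; Σ_t [0,0]: t=0:+1/483840 = 1/483840; (3j)²=3/91 [(5 2 7; -3 -1 4)], sign=-1
I_A²/I_B² = (2/143)/(3/91) = 14/33

14/33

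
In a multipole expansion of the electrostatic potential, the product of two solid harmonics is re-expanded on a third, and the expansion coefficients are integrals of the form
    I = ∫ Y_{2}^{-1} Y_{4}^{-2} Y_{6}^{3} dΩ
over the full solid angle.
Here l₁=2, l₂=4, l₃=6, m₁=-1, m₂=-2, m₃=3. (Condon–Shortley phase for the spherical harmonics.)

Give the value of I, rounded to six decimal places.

-0.252474

Checks pass: Σm=0; 12 even; l₃=6∈[2,6].
(2·2+1)(2·4+1)(2·6+1) = 585
Δ: 0! 4! 8! / 13! → 1/6435
sum: t=0:+1/2304 = 1/2304
3j²(2 4 6; 0 0 0) = Δ·Π!·Σ² = 5/143  (sign +1)
sum: t=0:+1/8640 = 1/8640
3j²(2 4 6; -1 -2 3) = Δ·Π!·Σ² = 28/715  (sign -1)
combine: 4πI² = 585·5/143·28/715 = 1260/1573
take √, sign -1: I = -0.25247360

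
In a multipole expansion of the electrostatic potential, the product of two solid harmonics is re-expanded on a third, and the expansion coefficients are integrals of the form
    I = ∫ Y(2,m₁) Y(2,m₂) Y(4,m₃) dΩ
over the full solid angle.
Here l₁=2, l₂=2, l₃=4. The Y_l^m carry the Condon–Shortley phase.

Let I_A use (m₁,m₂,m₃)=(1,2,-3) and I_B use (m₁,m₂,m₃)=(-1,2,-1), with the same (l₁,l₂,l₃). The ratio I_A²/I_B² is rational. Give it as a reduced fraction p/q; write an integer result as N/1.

7/1

Same 2,2,4: normalisation and zero-m 3j drop out of the ratio.
A: Δ: 0! 4! 4! / 9! → 1/630; sum: t=0:+1/144 = 1/144; 3j²(2 2 4; 1 2 -3) = Δ·Π!·Σ² = 1/18  (sign -1)
B: Δ: 0! 4! 4! / 9! → 1/630; sum: t=0:+1/144 = 1/144; 3j²(2 2 4; -1 2 -1) = Δ·Π!·Σ² = 1/126  (sign -1)
I_A²/I_B² = (1/18)/(1/126) = 7/1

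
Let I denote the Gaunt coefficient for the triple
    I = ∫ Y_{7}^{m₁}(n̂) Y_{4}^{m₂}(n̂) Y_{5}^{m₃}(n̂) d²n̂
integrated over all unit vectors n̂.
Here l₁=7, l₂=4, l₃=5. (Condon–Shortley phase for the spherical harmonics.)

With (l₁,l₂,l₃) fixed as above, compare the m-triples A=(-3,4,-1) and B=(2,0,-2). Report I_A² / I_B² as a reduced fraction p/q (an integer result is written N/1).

l's match ⇒ only the (l;m) 3-j factors differ between A and B.
A: triangle coeff Δ(7,4,5) = 1/6126120; Σ_t [6,6]: t=6:+1/829440 = 1/829440; (3j)²=35/2431 [(7 4 5; -3 4 -1)], sign=+1
B: triangle coeff Δ(7,4,5) = 1/6126120; Σ_t [2,4]: t=2:+1/69120 t=3:−1/51840 t=4:+1/483840 = -1/362880; (3j)²=16/17017 [(7 4 5; 2 0 -2)], sign=+1
I_A²/I_B² = (35/2431)/(16/17017) = 245/16

245/16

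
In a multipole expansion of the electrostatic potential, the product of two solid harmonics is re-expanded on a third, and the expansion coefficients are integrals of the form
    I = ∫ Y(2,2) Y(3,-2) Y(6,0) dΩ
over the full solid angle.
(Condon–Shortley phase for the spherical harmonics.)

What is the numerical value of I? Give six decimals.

0.000000

triangle: need 1≤l₃≤5, have 6; I=0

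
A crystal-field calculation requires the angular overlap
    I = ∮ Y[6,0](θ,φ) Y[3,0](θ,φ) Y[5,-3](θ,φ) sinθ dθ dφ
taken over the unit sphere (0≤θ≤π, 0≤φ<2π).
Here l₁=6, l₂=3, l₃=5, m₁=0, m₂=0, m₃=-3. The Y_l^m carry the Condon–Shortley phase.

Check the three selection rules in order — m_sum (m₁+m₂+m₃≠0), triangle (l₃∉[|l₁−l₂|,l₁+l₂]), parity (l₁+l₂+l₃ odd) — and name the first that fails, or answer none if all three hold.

m₁+m₂+m₃ = 0 + 0 − 3 = -3  ✗
triangle: |6−3|=3 ≤ l₃=5 ≤ 6+3=9
parity: l₁+l₂+l₃ = 14 is even

m_sum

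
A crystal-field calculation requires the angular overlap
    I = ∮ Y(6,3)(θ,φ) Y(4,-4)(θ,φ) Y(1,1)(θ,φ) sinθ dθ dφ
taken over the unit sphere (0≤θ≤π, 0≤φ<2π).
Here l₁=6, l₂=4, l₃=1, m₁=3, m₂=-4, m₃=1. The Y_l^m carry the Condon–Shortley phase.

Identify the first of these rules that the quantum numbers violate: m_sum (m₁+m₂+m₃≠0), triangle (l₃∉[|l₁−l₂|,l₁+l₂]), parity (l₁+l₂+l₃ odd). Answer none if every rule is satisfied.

triangle

azimuthal sum: 3 − 4 + 1 = 0  ✓
2 ≤ 1 ≤ 10 (triangle on l)  ✗
L = 6 + 4 + 1 = 11 (odd)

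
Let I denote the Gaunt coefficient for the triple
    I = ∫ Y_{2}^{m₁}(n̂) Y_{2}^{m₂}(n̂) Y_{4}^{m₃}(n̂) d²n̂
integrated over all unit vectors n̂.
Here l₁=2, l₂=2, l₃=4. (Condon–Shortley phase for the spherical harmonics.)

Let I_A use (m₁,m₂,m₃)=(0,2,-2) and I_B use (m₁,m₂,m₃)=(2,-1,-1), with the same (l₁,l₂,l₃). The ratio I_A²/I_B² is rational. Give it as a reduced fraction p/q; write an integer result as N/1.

Shared (l₁,l₂,l₃)=(2,2,4): N and (l;000)² cancel in I_A²/I_B².
A: Δ = 0!·4!·4!/9! = 1/630; Racah Σ t=0..0: t=0:+1/96 = 1/96; ⇒ 3j(2 2 4; 0 2 -2)² = 1/42, sgn +1
B: Δ = 0!·4!·4!/9! = 1/630; Racah Σ t=0..0: t=0:+1/144 = 1/144; ⇒ 3j(2 2 4; 2 -1 -1)² = 1/126, sgn -1
I_A²/I_B² = (1/42)/(1/126) = 3/1

3/1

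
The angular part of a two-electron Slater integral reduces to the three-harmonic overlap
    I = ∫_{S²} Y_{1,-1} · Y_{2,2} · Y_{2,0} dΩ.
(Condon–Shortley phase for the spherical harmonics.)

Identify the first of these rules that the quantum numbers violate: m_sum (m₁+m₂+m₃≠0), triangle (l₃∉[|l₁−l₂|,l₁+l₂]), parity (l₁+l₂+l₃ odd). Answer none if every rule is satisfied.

m_sum

Σmᵢ = 1  ✗
l₃∈[|l₁−l₂|,l₁+l₂]=[1,3], have l₃=2
Σlᵢ = 5 ⇒ odd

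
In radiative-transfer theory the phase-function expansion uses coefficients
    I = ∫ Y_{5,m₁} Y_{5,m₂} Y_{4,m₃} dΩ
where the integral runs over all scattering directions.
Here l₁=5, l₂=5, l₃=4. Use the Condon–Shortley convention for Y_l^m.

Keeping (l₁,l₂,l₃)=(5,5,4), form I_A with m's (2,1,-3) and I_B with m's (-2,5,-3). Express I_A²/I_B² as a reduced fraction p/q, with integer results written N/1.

5/42

l's match ⇒ only the (l;m) 3-j factors differ between A and B.
A: triangle coeff Δ(5,5,4) = 1/3153150; Σ_t [2,3]: t=2:+1/6912 t=3:−1/5184 = -1/20736; (3j)²=5/2574 [(5 5 4; 2 1 -3)], sign=+1
B: triangle coeff Δ(5,5,4) = 1/3153150; Σ_t [6,6]: t=6:+1/103680 = 1/103680; (3j)²=7/429 [(5 5 4; -2 5 -3)], sign=-1
I_A²/I_B² = (5/2574)/(7/429) = 5/42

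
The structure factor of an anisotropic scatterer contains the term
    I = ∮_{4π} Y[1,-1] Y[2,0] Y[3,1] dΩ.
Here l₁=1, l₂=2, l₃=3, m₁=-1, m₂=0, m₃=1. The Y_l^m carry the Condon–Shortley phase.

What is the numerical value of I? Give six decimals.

m-sum 0 ✓  L=6 even ✓  1≤3≤3 ✓
Π(2lᵢ+1) = 3×5×7 = 105
triangle coeff Δ(1,2,3) = 1/105
Σ_t [0,0]: t=0:+1/4 = 1/4
(3j)²=3/35 [(1 2 3; 0 0 0)], sign=-1
Σ_t [0,0]: t=0:+1/8 = 1/8
(3j)²=2/35 [(1 2 3; -1 0 1)], sign=+1
⇒ 4πI² = 18/35
I = (-1)√(18/35/(4π)) = -0.20230066

-0.202301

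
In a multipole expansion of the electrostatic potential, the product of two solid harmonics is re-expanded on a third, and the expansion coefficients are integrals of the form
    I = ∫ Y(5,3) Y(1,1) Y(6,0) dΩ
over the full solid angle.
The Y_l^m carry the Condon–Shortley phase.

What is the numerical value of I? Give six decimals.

Σmᵢ = 4 ≠ 0, so the φ-integral vanishes; I = 0

0.000000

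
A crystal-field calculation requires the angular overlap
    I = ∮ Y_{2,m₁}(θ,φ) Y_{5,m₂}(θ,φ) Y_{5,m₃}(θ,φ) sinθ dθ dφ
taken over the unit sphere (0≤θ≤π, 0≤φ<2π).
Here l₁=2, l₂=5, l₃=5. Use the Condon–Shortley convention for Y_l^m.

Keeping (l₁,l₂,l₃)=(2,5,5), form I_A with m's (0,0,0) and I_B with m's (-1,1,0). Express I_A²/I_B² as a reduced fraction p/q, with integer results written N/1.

20/1

Shared (l₁,l₂,l₃)=(2,5,5): N and (l;000)² cancel in I_A²/I_B².
A: Δ = 2!·2!·8!/13! = 1/38610; Racah Σ t=0..2: t=0:+1/2880 t=1:−1/576 t=2:+1/2880 = -1/960; ⇒ 3j(2 5 5; 0 0 0)² = 10/429, sgn +1
B: Δ = 2!·2!·8!/13! = 1/38610; Racah Σ t=1..2: t=1:−1/1440 t=2:+1/1152 = 1/5760; ⇒ 3j(2 5 5; -1 1 0)² = 1/858, sgn -1
I_A²/I_B² = (10/429)/(1/858) = 20/1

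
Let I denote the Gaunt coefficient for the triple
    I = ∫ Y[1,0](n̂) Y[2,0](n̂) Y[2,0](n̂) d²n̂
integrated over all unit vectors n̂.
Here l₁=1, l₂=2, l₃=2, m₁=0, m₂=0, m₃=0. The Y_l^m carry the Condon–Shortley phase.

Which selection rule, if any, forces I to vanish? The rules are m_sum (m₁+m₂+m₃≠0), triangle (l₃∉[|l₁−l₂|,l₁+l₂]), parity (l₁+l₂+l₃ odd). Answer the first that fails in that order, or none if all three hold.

parity

m₁+m₂+m₃ = 0 + 0 + 0 = 0  ✓
triangle: |1−2|=1 ≤ l₃=2 ≤ 1+2=3  ✓
parity: l₁+l₂+l₃ = 5 is odd  ✗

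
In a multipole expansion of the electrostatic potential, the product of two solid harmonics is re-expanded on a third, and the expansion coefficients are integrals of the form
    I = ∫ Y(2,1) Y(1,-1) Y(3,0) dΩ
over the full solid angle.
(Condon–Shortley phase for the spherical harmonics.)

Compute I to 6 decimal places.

0.143048

Checks pass: Σm=0; 6 even; l₃=3∈[1,3].
(2·2+1)(2·1+1)(2·3+1) = 105
Δ: 0! 4! 2! / 7! → 1/105
sum: t=0:+1/4 = 1/4
3j²(2 1 3; 0 0 0) = Δ·Π!·Σ² = 3/35  (sign -1)
sum: t=0:+1/12 = 1/12
3j²(2 1 3; 1 -1 0) = Δ·Π!·Σ² = 1/35  (sign -1)
combine: 4πI² = 105·3/35·1/35 = 9/35
take √, sign +1: I = 0.14304817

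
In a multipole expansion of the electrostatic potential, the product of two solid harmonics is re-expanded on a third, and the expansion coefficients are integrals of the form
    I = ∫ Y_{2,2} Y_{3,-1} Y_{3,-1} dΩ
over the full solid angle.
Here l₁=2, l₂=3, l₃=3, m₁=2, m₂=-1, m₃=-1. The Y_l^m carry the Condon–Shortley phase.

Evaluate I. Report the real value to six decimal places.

Checks pass: Σm=0; 8 even; l₃=3∈[1,5].
(2·2+1)(2·3+1)(2·3+1) = 245
Δ: 2! 2! 4! / 9! → 1/3780
sum: t=0:+1/24 t=1:−1/4 t=2:+1/24 = -1/6
3j²(2 3 3; 0 0 0) = Δ·Π!·Σ² = 4/105  (sign +1)
sum: t=0:+1/16 = 1/16
3j²(2 3 3; 2 -1 -1) = Δ·Π!·Σ² = 2/35  (sign +1)
combine: 4πI² = 245·4/105·2/35 = 8/15
take √, sign +1: I = 0.20601291

0.206013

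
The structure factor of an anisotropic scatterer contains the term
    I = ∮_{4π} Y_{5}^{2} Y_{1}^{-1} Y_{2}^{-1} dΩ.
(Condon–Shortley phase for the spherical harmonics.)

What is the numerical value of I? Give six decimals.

0.000000

|5−1|≤2≤5+1 violated ⇒ I = 0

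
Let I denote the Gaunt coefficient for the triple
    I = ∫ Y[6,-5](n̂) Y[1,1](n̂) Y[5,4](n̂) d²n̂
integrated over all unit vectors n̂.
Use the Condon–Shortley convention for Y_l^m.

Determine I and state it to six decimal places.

-0.303018

Rules hold: Σm=0, L=12 even, 5≤5≤7.
N = 13·3·11 = 429
Δ = 2!·10!·0!/13! = 1/858
Racah Σ t=1..1: t=1:−1/14400 = -1/14400
⇒ 3j(6 1 5; 0 0 0)² = 6/143, sgn +1
Racah Σ t=2..2: t=2:+1/725760 = 1/725760
⇒ 3j(6 1 5; -5 1 4)² = 5/78, sgn -1
4πI² = N·(3j₀)²·(3jₘ)² = 15/13
I = -1·√(1.15385/4π) = -0.30301841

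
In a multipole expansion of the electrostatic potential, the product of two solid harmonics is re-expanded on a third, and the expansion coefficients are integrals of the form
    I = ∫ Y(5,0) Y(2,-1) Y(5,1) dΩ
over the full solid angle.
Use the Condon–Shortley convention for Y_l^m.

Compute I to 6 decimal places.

-0.036166

Rules hold: Σm=0, L=12 even, 3≤5≤7.
N = 11·5·11 = 605
Δ = 2!·8!·2!/13! = 1/38610
Racah Σ t=0..2: t=0:+1/2880 t=1:−1/576 t=2:+1/2880 = -1/960
⇒ 3j(5 2 5; 0 0 0)² = 10/429, sgn +1
Racah Σ t=0..1: t=0:+1/1440 t=1:−1/1152 = -1/5760
⇒ 3j(5 2 5; 0 -1 1)² = 1/858, sgn -1
4πI² = N·(3j₀)²·(3jₘ)² = 25/1521
I = -1·√(0.0164366/4π) = -0.03616600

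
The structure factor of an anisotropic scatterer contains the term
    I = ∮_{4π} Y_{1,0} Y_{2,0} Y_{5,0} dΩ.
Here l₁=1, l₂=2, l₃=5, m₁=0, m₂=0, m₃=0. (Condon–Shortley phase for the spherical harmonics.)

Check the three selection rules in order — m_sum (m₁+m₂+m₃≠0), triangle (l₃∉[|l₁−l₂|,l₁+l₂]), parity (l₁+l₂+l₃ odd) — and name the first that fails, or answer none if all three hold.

m₁+m₂+m₃ = 0 + 0 + 0 = 0  ✓
triangle: |1−2|=1 ≤ l₃=5 ≤ 1+2=3  ✗
parity: l₁+l₂+l₃ = 8 is even

triangle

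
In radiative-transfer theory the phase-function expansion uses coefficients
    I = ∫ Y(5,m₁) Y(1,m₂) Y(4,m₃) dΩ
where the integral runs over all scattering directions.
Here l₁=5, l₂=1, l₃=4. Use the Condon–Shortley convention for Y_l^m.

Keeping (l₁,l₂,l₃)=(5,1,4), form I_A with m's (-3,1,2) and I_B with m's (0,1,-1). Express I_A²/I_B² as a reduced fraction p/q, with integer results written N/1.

14/5

l's match ⇒ only the (l;m) 3-j factors differ between A and B.
A: triangle coeff Δ(5,1,4) = 1/495; Σ_t [2,2]: t=2:+1/2880 = 1/2880; (3j)²=28/495 [(5 1 4; -3 1 2)], sign=+1
B: triangle coeff Δ(5,1,4) = 1/495; Σ_t [2,2]: t=2:+1/1440 = 1/1440; (3j)²=2/99 [(5 1 4; 0 1 -1)], sign=-1
I_A²/I_B² = (28/495)/(2/99) = 14/5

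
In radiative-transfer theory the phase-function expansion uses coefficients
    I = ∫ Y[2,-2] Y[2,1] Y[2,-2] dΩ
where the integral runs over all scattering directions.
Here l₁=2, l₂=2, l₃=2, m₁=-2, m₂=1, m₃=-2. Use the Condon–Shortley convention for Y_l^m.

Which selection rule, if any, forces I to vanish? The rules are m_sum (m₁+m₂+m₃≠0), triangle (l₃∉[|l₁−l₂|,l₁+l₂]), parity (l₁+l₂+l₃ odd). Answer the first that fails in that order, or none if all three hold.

Σmᵢ = -3  ✗
l₃∈[|l₁−l₂|,l₁+l₂]=[0,4], have l₃=2
Σlᵢ = 6 ⇒ even

m_sum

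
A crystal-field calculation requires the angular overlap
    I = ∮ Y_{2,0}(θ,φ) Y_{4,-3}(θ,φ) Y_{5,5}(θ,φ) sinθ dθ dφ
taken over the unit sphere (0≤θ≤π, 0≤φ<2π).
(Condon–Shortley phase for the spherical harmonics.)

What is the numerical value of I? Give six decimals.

0 − 3 + 5 = 2 ≠ 0: azimuthal integral kills it; I = 0

0.000000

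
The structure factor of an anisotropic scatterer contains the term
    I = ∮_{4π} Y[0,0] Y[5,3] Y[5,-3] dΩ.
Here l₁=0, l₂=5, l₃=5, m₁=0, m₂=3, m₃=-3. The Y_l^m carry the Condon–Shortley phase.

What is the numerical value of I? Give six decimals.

Rules hold: Σm=0, L=10 even, 5≤5≤5.
N = 1·11·11 = 121
Δ = 0!·0!·10!/11! = 1/11
Racah Σ t=0..0: t=0:+1/14400 = 1/14400
⇒ 3j(0 5 5; 0 0 0)² = 1/11, sgn -1
Racah Σ t=0..0: t=0:+1/80640 = 1/80640
⇒ 3j(0 5 5; 0 3 -3)² = 1/11, sgn +1
4πI² = N·(3j₀)²·(3jₘ)² = 1/1
I = -1·√(1/4π) = -0.28209479

-0.282095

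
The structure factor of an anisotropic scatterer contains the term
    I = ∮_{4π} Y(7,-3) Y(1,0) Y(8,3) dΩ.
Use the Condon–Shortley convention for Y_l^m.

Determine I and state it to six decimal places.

-0.226917

Checks pass: Σm=0; 16 even; l₃=8∈[6,8].
(2·7+1)(2·1+1)(2·8+1) = 765
Δ: 0! 14! 2! / 17! → 1/2040
sum: t=0:+1/25401600 = 1/25401600
3j²(7 1 8; 0 0 0) = Δ·Π!·Σ² = 8/255  (sign +1)
sum: t=0:+1/87091200 = 1/87091200
3j²(7 1 8; -3 0 3) = Δ·Π!·Σ² = 11/408  (sign -1)
combine: 4πI² = 765·8/255·11/408 = 11/17
take √, sign -1: I = -0.22691696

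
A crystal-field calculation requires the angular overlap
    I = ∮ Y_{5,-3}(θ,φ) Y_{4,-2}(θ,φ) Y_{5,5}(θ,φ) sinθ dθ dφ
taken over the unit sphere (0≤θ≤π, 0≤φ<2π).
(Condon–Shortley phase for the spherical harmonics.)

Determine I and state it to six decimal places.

-0.184127

m-sum 0 ✓  L=14 even ✓  1≤5≤9 ✓
Π(2lᵢ+1) = 11×9×11 = 1089
triangle coeff Δ(5,4,5) = 1/3153150
Σ_t [0,4]: t=0:+1/69120 t=1:−1/1728 t=2:+1/576 t=3:−1/1728 t=4:+1/69120 = 7/11520
(3j)²=2/143 [(5 4 5; 0 0 0)], sign=-1
Σ_t [2,2]: t=2:+1/69120 = 1/69120
(3j)²=4/143 [(5 4 5; -3 -2 5)], sign=+1
⇒ 4πI² = 72/169
I = (-1)√(72/169/(4π)) = -0.18412721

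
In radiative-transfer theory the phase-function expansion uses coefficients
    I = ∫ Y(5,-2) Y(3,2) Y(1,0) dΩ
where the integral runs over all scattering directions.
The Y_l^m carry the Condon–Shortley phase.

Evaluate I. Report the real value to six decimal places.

l₃=1 ∉ [2,8] — triangle fails ⇒ I = 0

0.000000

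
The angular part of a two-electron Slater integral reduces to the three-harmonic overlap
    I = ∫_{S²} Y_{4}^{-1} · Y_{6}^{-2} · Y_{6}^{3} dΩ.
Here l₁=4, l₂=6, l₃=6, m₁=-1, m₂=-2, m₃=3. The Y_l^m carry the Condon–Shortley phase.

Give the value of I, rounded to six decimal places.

m-sum 0 ✓  L=16 even ✓  2≤6≤10 ✓
Π(2lᵢ+1) = 9×13×13 = 1521
triangle coeff Δ(4,6,6) = 1/15315300
Σ_t [0,4]: t=0:+1/829440 t=1:−1/25920 t=2:+1/9216 t=3:−1/25920 t=4:+1/829440 = 7/207360
(3j)²=28/2431 [(4 6 6; 0 0 0)], sign=+1
Σ_t [1,4]: t=1:−1/103680 t=2:+1/34560 t=3:−1/120960 t=4:+1/5806080 = 13/1161216
(3j)²=65/5236 [(4 6 6; -1 -2 3)], sign=-1
⇒ 4πI² = 7605/34969
I = (-1)√(7605/34969/(4π)) = -0.13155370

-0.131554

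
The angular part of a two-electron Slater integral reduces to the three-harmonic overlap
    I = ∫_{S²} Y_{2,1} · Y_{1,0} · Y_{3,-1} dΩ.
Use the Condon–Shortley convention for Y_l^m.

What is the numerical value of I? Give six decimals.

m-sum 0 ✓  L=6 even ✓  1≤3≤3 ✓
Π(2lᵢ+1) = 5×3×7 = 105
triangle coeff Δ(2,1,3) = 1/105
Σ_t [0,0]: t=0:+1/4 = 1/4
(3j)²=3/35 [(2 1 3; 0 0 0)], sign=-1
Σ_t [0,0]: t=0:+1/6 = 1/6
(3j)²=8/105 [(2 1 3; 1 0 -1)], sign=+1
⇒ 4πI² = 24/35
I = (-1)√(24/35/(4π)) = -0.23359668

-0.233597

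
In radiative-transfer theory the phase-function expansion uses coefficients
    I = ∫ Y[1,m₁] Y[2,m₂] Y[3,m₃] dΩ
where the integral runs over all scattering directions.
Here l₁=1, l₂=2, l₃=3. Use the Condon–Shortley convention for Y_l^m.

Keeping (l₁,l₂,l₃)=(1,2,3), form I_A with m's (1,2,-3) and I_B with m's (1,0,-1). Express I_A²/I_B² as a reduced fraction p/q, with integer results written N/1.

Shared (l₁,l₂,l₃)=(1,2,3): N and (l;000)² cancel in I_A²/I_B².
A: Δ = 0!·2!·4!/7! = 1/105; Racah Σ t=0..0: t=0:+1/48 = 1/48; ⇒ 3j(1 2 3; 1 2 -3)² = 1/7, sgn +1
B: Δ = 0!·2!·4!/7! = 1/105; Racah Σ t=0..0: t=0:+1/8 = 1/8; ⇒ 3j(1 2 3; 1 0 -1)² = 2/35, sgn +1
I_A²/I_B² = (1/7)/(2/35) = 5/2

5/2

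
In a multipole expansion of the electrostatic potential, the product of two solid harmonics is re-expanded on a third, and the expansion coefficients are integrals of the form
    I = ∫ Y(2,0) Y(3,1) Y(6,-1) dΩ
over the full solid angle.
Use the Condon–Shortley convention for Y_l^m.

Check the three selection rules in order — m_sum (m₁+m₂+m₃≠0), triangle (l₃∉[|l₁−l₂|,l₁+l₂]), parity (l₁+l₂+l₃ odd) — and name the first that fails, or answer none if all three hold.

triangle

azimuthal sum: 0 + 1 − 1 = 0  ✓
1 ≤ 6 ≤ 5 (triangle on l)  ✗
L = 2 + 3 + 6 = 11 (odd)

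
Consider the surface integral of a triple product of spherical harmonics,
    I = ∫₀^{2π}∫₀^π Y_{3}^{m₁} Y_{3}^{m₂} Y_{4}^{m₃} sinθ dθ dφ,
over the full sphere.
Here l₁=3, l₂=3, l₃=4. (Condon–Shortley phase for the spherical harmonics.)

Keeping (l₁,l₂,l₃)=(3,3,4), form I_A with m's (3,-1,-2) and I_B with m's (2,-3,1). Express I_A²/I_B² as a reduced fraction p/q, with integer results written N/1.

Same 3,3,4: normalisation and zero-m 3j drop out of the ratio.
A: Δ: 2! 4! 4! / 11! → 1/34650; sum: t=0:+1/192 = 1/192; 3j²(3 3 4; 3 -1 -2) = Δ·Π!·Σ² = 3/77  (sign +1)
B: Δ: 2! 4! 4! / 11! → 1/34650; sum: t=0:+1/288 = 1/288; 3j²(3 3 4; 2 -3 1) = Δ·Π!·Σ² = 5/231  (sign -1)
I_A²/I_B² = (3/77)/(5/231) = 9/5

9/5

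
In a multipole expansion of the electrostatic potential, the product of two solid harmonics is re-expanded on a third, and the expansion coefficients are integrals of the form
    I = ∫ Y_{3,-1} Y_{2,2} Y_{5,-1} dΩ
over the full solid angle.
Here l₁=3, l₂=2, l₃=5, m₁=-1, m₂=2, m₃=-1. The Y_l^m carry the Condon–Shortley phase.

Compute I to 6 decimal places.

m-sum 0 ✓  L=10 even ✓  1≤5≤5 ✓
Π(2lᵢ+1) = 7×5×11 = 385
triangle coeff Δ(3,2,5) = 1/2310
Σ_t [0,0]: t=0:+1/144 = 1/144
(3j)²=10/231 [(3 2 5; 0 0 0)], sign=-1
Σ_t [0,0]: t=0:+1/1152 = 1/1152
(3j)²=1/154 [(3 2 5; -1 2 -1)], sign=+1
⇒ 4πI² = 25/231
I = (-1)√(25/231/(4π)) = -0.09280237

-0.092802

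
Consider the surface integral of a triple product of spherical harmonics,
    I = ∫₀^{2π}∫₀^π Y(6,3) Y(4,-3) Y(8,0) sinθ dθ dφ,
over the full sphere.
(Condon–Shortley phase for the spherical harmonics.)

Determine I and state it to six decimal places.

Checks pass: Σm=0; 18 even; l₃=8∈[2,10].
(2·6+1)(2·4+1)(2·8+1) = 1989
Δ: 2! 10! 6! / 19! → 1/23279256
sum: t=0:+1/1658880 t=1:−1/518400 t=2:+1/1658880 = -1/1382400
3j²(6 4 8; 0 0 0) = Δ·Π!·Σ² = 504/46189  (sign -1)
sum: t=0:+1/7257600 t=1:−1/58060800 = 1/8294400
3j²(6 4 8; 3 -3 0) = Δ·Π!·Σ² = 1029/92378  (sign +1)
combine: 4πI² = 1989·504/46189·1029/92378 = 2333772/9653501
take √, sign -1: I = -0.13870172

-0.138702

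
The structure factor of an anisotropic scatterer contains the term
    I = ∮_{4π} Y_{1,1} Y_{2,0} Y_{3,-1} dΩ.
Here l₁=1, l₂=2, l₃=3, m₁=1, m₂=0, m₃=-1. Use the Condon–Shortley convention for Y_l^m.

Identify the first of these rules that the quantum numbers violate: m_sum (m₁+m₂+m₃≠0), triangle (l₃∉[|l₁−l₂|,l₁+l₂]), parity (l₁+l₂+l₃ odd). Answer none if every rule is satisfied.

m₁+m₂+m₃ = 1 + 0 − 1 = 0  ✓
triangle: |1−2|=1 ≤ l₃=3 ≤ 1+2=3  ✓
parity: l₁+l₂+l₃ = 6 is even  ✓

none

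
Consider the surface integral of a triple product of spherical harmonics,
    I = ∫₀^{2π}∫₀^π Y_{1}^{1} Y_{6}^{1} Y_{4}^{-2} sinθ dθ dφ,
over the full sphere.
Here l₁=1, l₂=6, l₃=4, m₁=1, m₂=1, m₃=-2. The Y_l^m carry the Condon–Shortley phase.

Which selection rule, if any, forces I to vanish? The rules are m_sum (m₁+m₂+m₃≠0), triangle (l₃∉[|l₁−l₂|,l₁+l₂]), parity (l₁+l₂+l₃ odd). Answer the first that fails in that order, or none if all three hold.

Σmᵢ = 0  ✓
l₃∈[|l₁−l₂|,l₁+l₂]=[5,7], have l₃=4  ✗
Σlᵢ = 11 ⇒ odd

triangle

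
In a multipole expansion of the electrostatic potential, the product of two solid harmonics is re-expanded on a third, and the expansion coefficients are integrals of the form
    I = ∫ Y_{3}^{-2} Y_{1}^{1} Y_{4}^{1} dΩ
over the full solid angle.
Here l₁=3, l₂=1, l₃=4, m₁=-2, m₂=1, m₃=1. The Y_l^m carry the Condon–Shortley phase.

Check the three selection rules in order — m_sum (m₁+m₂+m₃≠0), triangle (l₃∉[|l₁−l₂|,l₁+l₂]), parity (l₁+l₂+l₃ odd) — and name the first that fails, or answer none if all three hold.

none

m₁+m₂+m₃ = -2 + 1 + 1 = 0  ✓
triangle: |3−1|=2 ≤ l₃=4 ≤ 3+1=4  ✓
parity: l₁+l₂+l₃ = 8 is even  ✓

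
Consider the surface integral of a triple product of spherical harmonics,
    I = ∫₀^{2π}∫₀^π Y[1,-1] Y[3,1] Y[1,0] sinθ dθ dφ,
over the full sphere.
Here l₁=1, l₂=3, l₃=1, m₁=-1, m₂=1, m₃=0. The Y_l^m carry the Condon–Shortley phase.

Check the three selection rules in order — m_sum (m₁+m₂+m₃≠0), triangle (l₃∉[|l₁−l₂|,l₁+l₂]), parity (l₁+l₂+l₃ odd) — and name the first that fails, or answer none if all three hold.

triangle

m₁+m₂+m₃ = -1 + 1 + 0 = 0  ✓
triangle: |1−3|=2 ≤ l₃=1 ≤ 1+3=4  ✗
parity: l₁+l₂+l₃ = 5 is odd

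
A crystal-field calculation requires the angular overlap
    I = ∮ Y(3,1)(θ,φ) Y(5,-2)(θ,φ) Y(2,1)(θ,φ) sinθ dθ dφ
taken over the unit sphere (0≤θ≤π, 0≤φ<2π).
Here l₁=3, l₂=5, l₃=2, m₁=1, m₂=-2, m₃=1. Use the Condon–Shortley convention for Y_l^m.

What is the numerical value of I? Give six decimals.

0.245532

Checks pass: Σm=0; 10 even; l₃=2∈[2,8].
(2·3+1)(2·5+1)(2·2+1) = 385
Δ: 6! 0! 4! / 11! → 1/2310
sum: t=3:−1/144 = -1/144
3j²(3 5 2; 0 0 0) = Δ·Π!·Σ² = 10/231  (sign -1)
sum: t=2:+1/288 = 1/288
3j²(3 5 2; 1 -2 1) = Δ·Π!·Σ² = 1/22  (sign -1)
combine: 4πI² = 385·10/231·1/22 = 25/33
take √, sign +1: I = 0.24553200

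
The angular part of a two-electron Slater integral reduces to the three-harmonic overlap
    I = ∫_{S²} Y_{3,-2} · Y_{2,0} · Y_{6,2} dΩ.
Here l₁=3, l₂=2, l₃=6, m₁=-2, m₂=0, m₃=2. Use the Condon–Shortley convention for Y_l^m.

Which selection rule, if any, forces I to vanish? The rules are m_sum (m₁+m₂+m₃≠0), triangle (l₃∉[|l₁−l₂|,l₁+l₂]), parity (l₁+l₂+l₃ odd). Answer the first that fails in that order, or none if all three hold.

triangle

azimuthal sum: -2 + 0 + 2 = 0  ✓
1 ≤ 6 ≤ 5 (triangle on l)  ✗
L = 3 + 2 + 6 = 11 (odd)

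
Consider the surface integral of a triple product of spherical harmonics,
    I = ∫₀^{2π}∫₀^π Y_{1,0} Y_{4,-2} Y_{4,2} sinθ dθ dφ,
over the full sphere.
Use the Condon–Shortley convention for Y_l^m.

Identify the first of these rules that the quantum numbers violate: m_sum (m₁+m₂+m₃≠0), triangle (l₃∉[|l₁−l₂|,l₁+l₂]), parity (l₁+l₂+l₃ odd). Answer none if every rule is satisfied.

parity

Σmᵢ = 0  ✓
l₃∈[|l₁−l₂|,l₁+l₂]=[3,5], have l₃=4  ✓
Σlᵢ = 9 ⇒ odd  ✗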